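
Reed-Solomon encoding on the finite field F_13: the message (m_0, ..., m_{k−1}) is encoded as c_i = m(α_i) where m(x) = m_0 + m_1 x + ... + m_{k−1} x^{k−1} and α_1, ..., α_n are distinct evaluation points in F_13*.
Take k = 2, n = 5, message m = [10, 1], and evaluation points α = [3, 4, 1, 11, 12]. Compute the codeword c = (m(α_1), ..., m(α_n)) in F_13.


c = [0, 1, 11, 8, 9]

Message polynomial: m(x) = 10 + 1·x (mod 13).
For each evaluation point α_i, compute m(α_i) mod 13:
  α_1 = 3: Horner steps 1 → 0, so m(3) = 0.
  α_2 = 4: Horner steps 1 → 1, so m(4) = 1.
  α_3 = 1: Horner steps 1 → 11, so m(1) = 11.
  α_4 = 11: Horner steps 1 → 8, so m(11) = 8.
  α_5 = 12: Horner steps 1 → 9, so m(12) = 9.
Codeword c = [0, 1, 11, 8, 9] ∈ F_13^5.


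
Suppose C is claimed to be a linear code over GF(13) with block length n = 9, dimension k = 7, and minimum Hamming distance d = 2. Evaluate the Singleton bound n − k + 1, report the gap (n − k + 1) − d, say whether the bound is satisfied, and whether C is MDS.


Singleton RHS = n − k + 1 = 3, slack = 1, bound satisfied, not MDS.

Singleton bound: d ≤ n − k + 1.
Here n = 9, k = 7, so n − k + 1 = 3.
Given d = 2, check d ≤ 3: YES.
Slack = (n − k + 1) − d = 1.
The code is NOT MDS (slack = 1 > 0).
Description: the claimed parameters are [9, 7, 2]_13; such a code would be non-MDS.


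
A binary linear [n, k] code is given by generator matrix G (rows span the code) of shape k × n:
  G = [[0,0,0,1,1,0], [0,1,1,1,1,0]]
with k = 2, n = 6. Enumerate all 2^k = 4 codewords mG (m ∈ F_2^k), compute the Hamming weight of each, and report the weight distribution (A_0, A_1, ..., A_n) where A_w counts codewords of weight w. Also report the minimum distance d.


Weight distribution: A_0 = 1, A_2 = 2, A_4 = 1. Minimum distance d = 2.

Enumerate all 2^2 = 4 messages m ∈ F_2^2.
For each, compute codeword c = mG in F_2^6, then tally its weight.
  m = 00 → c = 000000, weight = 0.
  m = 10 → c = 000110, weight = 2.
  m = 01 → c = 011110, weight = 4.
  m = 11 → c = 011000, weight = 2.
Tally weights:
  weight 0: 1 codewords.
  weight 2: 2 codewords.
  weight 4: 1 codewords.
Minimum distance d = smallest w > 0 with A_w > 0 = 2.
Sanity: Σ A_w = 4 = 2^2 = 4 ✓.


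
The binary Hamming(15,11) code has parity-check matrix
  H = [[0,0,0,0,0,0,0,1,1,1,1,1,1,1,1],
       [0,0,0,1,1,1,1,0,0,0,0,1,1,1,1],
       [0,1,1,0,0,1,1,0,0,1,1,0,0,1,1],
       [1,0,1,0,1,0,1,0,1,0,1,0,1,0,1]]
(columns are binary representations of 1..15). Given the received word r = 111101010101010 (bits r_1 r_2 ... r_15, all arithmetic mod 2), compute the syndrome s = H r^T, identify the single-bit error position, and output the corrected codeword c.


s = (0, 0, 1, 0)^T, error position = 2, corrected codeword c = 101101010101010

Compute s = H r^T mod 2 one row at a time:
  s_1 = 1 + 0 + 1 + 0 + 1 + 0 + 1 + 0 = 4 ≡ 0 (mod 2).
  s_2 = 1 + 0 + 1 + 0 + 1 + 0 + 1 + 0 = 4 ≡ 0 (mod 2).
  s_3 = 1 + 1 + 1 + 0 + 1 + 0 + 1 + 0 = 5 ≡ 1 (mod 2).
  s_4 = 1 + 1 + 0 + 0 + 0 + 0 + 0 + 0 = 2 ≡ 0 (mod 2).
s = (0, 0, 1, 0)^T — this equals column 2 of H (binary 0010), so error is at position 2.
Correct: flip bit 2 of r = 111101010101010 to get c = 101101010101010.


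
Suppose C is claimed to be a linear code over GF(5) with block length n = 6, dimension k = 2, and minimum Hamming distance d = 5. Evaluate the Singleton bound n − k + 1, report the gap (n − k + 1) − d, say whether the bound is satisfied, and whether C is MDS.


Singleton RHS = n − k + 1 = 5, slack = 0, bound satisfied, MDS.

Singleton bound: d ≤ n − k + 1.
Here n = 6, k = 2, so n − k + 1 = 5.
Given d = 5, check d ≤ 5: YES.
Slack = (n − k + 1) − d = 0.
The code is MDS (slack = 0).
Description: the claimed parameters are [6, 2, 5]_5; such a code would be MDS (meets Singleton bound).


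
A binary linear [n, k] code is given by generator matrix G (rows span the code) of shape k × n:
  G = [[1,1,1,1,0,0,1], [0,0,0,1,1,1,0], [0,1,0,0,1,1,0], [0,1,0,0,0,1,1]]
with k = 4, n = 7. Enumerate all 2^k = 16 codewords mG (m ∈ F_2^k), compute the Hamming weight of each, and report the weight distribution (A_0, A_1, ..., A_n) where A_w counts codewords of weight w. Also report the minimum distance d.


Weight distribution: A_0 = 1, A_2 = 2, A_3 = 6, A_4 = 3, A_5 = 2, A_6 = 2. Minimum distance d = 2.

Enumerate all 2^4 = 16 messages m ∈ F_2^4.
For each, compute codeword c = mG in F_2^7, then tally its weight.
  m = 0000 → c = 0000000, weight = 0.
  m = 1000 → c = 1111001, weight = 5.
  m = 0100 → c = 0001110, weight = 3.
  m = 1100 → c = 1110111, weight = 6.
  m = 0010 → c = 0100110, weight = 3.
  m = 1010 → c = 1011111, weight = 6.
  m = 0110 → c = 0101000, weight = 2.
  m = 1110 → c = 1010001, weight = 3.
  m = 0001 → c = 0100011, weight = 3.
  m = 1001 → c = 1011010, weight = 4.
  m = 0101 → c = 0101101, weight = 4.
  m = 1101 → c = 1010100, weight = 3.
  m = 0011 → c = 0000101, weight = 2.
  m = 1011 → c = 1111100, weight = 5.
  m = 0111 → c = 0001011, weight = 3.
  m = 1111 → c = 1110010, weight = 4.
Tally weights:
  weight 0: 1 codewords.
  weight 2: 2 codewords.
  weight 3: 6 codewords.
  weight 4: 3 codewords.
  weight 5: 2 codewords.
  weight 6: 2 codewords.
Minimum distance d = smallest w > 0 with A_w > 0 = 2.
Sanity: Σ A_w = 16 = 2^4 = 16 ✓.


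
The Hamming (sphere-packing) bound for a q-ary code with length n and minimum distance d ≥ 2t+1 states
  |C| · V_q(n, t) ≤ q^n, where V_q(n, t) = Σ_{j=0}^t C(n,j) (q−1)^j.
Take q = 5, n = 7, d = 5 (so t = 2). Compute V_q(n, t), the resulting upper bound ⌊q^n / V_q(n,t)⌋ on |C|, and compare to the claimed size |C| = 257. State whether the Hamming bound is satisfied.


V_q(n, t) = 365, q^n = 78125, Hamming bound = 214, |C| = 257 > bound (violated).

Step 1: Compute V_q(n, t) = Σ_{j=0}^2 C(n, j) (q−1)^j.
  j = 0: C(7,0)·(4)^0 = 1·1 = 1.
  j = 1: C(7,1)·(4)^1 = 7·4 = 28.
  j = 2: C(7,2)·(4)^2 = 21·16 = 336.
  V_q(n, t) = 1 + 28 + 336 = 365.
Step 2: q^n = 5^7 = 78125.
Step 3: Hamming bound ⌊q^n / V_q(n,t)⌋ = ⌊78125/365⌋ = 214.
Step 4: Compare |C| = 257 to 214: violated.
The claimed |C| lies above the Hamming bound, so no 5-ary code of length 7 with d ≥ 5 can have 257 codewords.


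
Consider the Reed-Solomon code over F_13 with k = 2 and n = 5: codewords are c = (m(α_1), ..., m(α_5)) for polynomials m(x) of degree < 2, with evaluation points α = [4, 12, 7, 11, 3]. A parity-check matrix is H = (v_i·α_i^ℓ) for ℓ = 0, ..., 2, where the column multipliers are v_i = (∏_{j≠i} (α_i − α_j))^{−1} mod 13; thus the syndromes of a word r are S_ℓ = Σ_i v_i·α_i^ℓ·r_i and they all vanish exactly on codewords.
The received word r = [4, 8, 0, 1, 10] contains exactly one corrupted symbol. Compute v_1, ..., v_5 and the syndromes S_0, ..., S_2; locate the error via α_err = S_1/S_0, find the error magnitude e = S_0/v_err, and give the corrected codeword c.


S = (11, 12, 6), error at position 3, error magnitude e = 1, c = [4, 8, 12, 1, 10].

Step 1: column multipliers v_i = (∏_{j≠i}(α_i − α_j))^{−1} mod 13.
  i = 1 (α = 4): (4−12)(4−7)(4−11)(4−3) = (−8)·(−3)·(−7)·1 = −168 ≡ 1, so v_1 = 1^{−1} = 1 (mod 13).
  i = 2 (α = 12): (12−4)(12−7)(12−11)(12−3) = 8·5·1·9 = 360 ≡ 9, so v_2 = 9^{−1} = 3 (mod 13).
  i = 3 (α = 7): (7−4)(7−12)(7−11)(7−3) = 3·(−5)·(−4)·4 = 240 ≡ 6, so v_3 = 6^{−1} = 11 (mod 13).
  i = 4 (α = 11): (11−4)(11−12)(11−7)(11−3) = 7·(−1)·4·8 = −224 ≡ 10, so v_4 = 10^{−1} = 4 (mod 13).
  i = 5 (α = 3): (3−4)(3−12)(3−7)(3−11) = (−1)·(−9)·(−4)·(−8) = 288 ≡ 2, so v_5 = 2^{−1} = 7 (mod 13).
  v = [1, 3, 11, 4, 7].
Step 2: syndromes of r = [4, 8, 0, 1, 10] (all sums mod 13).
  S_0 = Σ v_i r_i = 1·4 + 3·8 + 11·0 + 4·1 + 7·10 = 102 ≡ 11.
  S_1 = Σ v_i α_i r_i = 1·4·4 + 3·12·8 + 11·7·0 + 4·11·1 + 7·3·10 = 558 ≡ 12.
  α_i^2 mod 13 = [3, 1, 10, 4, 9].
  S_2 = Σ v_i α_i^2 r_i = 1·3·4 + 3·1·8 + 11·10·0 + 4·4·1 + 7·9·10 = 682 ≡ 6.
  S = (11, 12, 6) ≠ 0, so r is not a codeword (an error is present).
Step 3: locate the error. For a single error e at position i, S_ℓ = v_i·e·α_i^ℓ, so α_err = S_1/S_0.
  S_0^{−1} = 11^{−1} = 6 (mod 13), so α_err = 12·6 = 72 ≡ 7 = α_3. Error position i = 3.
  Consistency check: S_2/S_1 = 6·12 = 72 ≡ 7 = α_err ✓ (single-error assumption holds).
Step 4: error magnitude e = S_0/v_3 = S_0·∏_{j≠3}(α_3 − α_j) = 11·6 = 66 ≡ 1 (mod 13).
Step 5: correct position 3: c_3 = r_3 − e = 0 − 1 ≡ 12 (mod 13). Hence c = [4, 8, 12, 1, 10].
  Check: interpolating c through the α_i gives m(x) = 2 + 7·x (degree < 2) with m(α_i) = c_i for every i, so c is indeed a codeword.


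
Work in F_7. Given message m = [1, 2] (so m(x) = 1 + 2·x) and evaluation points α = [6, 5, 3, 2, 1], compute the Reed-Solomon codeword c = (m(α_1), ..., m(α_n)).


c = [6, 4, 0, 5, 3]

Message polynomial: m(x) = 1 + 2·x (mod 7).
For each evaluation point α_i, compute m(α_i) mod 7:
  α_1 = 6: Horner steps 2 → 6, so m(6) = 6.
  α_2 = 5: Horner steps 2 → 4, so m(5) = 4.
  α_3 = 3: Horner steps 2 → 0, so m(3) = 0.
  α_4 = 2: Horner steps 2 → 5, so m(2) = 5.
  α_5 = 1: Horner steps 2 → 3, so m(1) = 3.
Codeword c = [6, 4, 0, 5, 3] ∈ F_7^5.


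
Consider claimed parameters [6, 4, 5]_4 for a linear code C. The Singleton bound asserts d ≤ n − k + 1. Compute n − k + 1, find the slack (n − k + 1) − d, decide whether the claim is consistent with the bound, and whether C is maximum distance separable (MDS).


Singleton RHS = n − k + 1 = 3, slack = -2, bound violated (no such code; not MDS).

Singleton bound: d ≤ n − k + 1.
Here n = 6, k = 4, so n − k + 1 = 3.
Given d = 5, check d ≤ 3: NO.
Slack = (n − k + 1) − d = -2.
The slack is negative: d = 5 exceeds n − k + 1 = 3 by 2, so the Singleton bound is violated and no linear [6, 4, 5]_4 code can exist. In particular it is not MDS (MDS requires d = n − k + 1 exactly).
Description: the claimed parameters are [6, 4, 5]_4; such a code would be impossible (violates the Singleton bound).


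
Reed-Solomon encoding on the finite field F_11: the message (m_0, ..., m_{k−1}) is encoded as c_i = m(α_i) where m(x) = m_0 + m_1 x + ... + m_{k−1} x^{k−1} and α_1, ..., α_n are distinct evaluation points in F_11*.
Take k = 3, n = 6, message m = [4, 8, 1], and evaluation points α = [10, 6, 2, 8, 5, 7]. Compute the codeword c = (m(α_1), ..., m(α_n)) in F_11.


c = [8, 0, 2, 0, 3, 10]

Message polynomial: m(x) = 4 + 8·x + 1·x^2 (mod 11).
For each evaluation point α_i, compute m(α_i) mod 11:
  α_1 = 10: Horner steps 1 → 7 → 8, so m(10) = 8.
  α_2 = 6: Horner steps 1 → 3 → 0, so m(6) = 0.
  α_3 = 2: Horner steps 1 → 10 → 2, so m(2) = 2.
  α_4 = 8: Horner steps 1 → 5 → 0, so m(8) = 0.
  α_5 = 5: Horner steps 1 → 2 → 3, so m(5) = 3.
  α_6 = 7: Horner steps 1 → 4 → 10, so m(7) = 10.
Codeword c = [8, 0, 2, 0, 3, 10] ∈ F_11^6.


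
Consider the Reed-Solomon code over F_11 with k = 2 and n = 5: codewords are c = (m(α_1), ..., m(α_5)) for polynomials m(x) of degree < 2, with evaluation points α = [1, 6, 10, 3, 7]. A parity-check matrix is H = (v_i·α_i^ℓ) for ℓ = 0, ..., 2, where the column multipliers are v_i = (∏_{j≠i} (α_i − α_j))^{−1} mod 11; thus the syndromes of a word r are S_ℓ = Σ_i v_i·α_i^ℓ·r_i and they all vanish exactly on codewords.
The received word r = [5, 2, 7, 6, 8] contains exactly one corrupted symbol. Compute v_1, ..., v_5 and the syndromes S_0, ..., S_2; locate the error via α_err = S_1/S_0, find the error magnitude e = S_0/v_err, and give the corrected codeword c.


S = (10, 1, 10), error at position 3, error magnitude e = 3, c = [5, 2, 4, 6, 8].

Step 1: column multipliers v_i = (∏_{j≠i}(α_i − α_j))^{−1} mod 11.
  i = 1 (α = 1): (1−6)(1−10)(1−3)(1−7) = (−5)·(−9)·(−2)·(−6) = 540 ≡ 1, so v_1 = 1^{−1} = 1 (mod 11).
  i = 2 (α = 6): (6−1)(6−10)(6−3)(6−7) = 5·(−4)·3·(−1) = 60 ≡ 5, so v_2 = 5^{−1} = 9 (mod 11).
  i = 3 (α = 10): (10−1)(10−6)(10−3)(10−7) = 9·4·7·3 = 756 ≡ 8, so v_3 = 8^{−1} = 7 (mod 11).
  i = 4 (α = 3): (3−1)(3−6)(3−10)(3−7) = 2·(−3)·(−7)·(−4) = −168 ≡ 8, so v_4 = 8^{−1} = 7 (mod 11).
  i = 5 (α = 7): (7−1)(7−6)(7−10)(7−3) = 6·1·(−3)·4 = −72 ≡ 5, so v_5 = 5^{−1} = 9 (mod 11).
  v = [1, 9, 7, 7, 9].
Step 2: syndromes of r = [5, 2, 7, 6, 8] (all sums mod 11).
  S_0 = Σ v_i r_i = 1·5 + 9·2 + 7·7 + 7·6 + 9·8 = 186 ≡ 10.
  S_1 = Σ v_i α_i r_i = 1·1·5 + 9·6·2 + 7·10·7 + 7·3·6 + 9·7·8 = 1233 ≡ 1.
  α_i^2 mod 11 = [1, 3, 1, 9, 5].
  S_2 = Σ v_i α_i^2 r_i = 1·1·5 + 9·3·2 + 7·1·7 + 7·9·6 + 9·5·8 = 846 ≡ 10.
  S = (10, 1, 10) ≠ 0, so r is not a codeword (an error is present).
Step 3: locate the error. For a single error e at position i, S_ℓ = v_i·e·α_i^ℓ, so α_err = S_1/S_0.
  S_0^{−1} = 10^{−1} = 10 (mod 11), so α_err = 1·10 = 10 ≡ 10 = α_3. Error position i = 3.
  Consistency check: S_2/S_1 = 10·1 = 10 ≡ 10 = α_err ✓ (single-error assumption holds).
Step 4: error magnitude e = S_0/v_3 = S_0·∏_{j≠3}(α_3 − α_j) = 10·8 = 80 ≡ 3 (mod 11).
Step 5: correct position 3: c_3 = r_3 − e = 7 − 3 ≡ 4 (mod 11). Hence c = [5, 2, 4, 6, 8].
  Check: interpolating c through the α_i gives m(x) = 10 + 6·x (degree < 2) with m(α_i) = c_i for every i, so c is indeed a codeword.


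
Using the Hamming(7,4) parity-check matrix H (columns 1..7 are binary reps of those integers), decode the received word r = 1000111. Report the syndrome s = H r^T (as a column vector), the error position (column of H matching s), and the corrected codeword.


s = (1, 0, 1)^T, error position = 5, corrected codeword c = 1000011

Compute s = H r^T mod 2 one row at a time:
  s_1 = 0 + 1 + 1 + 1 = 3 ≡ 1 (mod 2).
  s_2 = 0 + 0 + 1 + 1 = 2 ≡ 0 (mod 2).
  s_3 = 1 + 0 + 1 + 1 = 3 ≡ 1 (mod 2).
s = (1, 0, 1)^T — this equals column 5 of H (binary 101), so error is at position 5.
Correct: flip bit 5 of r = 1000111 to get c = 1000011.


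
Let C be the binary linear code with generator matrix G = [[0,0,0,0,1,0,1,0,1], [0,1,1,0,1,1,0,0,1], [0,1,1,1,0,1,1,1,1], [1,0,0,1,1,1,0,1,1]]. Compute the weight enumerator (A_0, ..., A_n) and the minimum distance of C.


Weight distribution: A_0 = 1, A_3 = 3, A_4 = 4, A_5 = 4, A_6 = 2, A_7 = 1, A_8 = 1. Minimum distance d = 3.

Enumerate all 2^4 = 16 messages m ∈ F_2^4.
For each, compute codeword c = mG in F_2^9, then tally its weight.
  m = 0000 → c = 000000000, weight = 0.
  m = 1000 → c = 000010101, weight = 3.
  m = 0100 → c = 011011001, weight = 5.
  m = 1100 → c = 011001100, weight = 4.
  m = 0010 → c = 011101111, weight = 7.
  m = 1010 → c = 011111010, weight = 6.
  m = 0110 → c = 000110110, weight = 4.
  m = 1110 → c = 000100011, weight = 3.
  m = 0001 → c = 100111011, weight = 6.
  m = 1001 → c = 100101110, weight = 5.
  m = 0101 → c = 111100010, weight = 5.
  m = 1101 → c = 111110111, weight = 8.
  m = 0011 → c = 111010100, weight = 5.
  m = 1011 → c = 111000001, weight = 4.
  m = 0111 → c = 100001101, weight = 4.
  m = 1111 → c = 100011000, weight = 3.
Tally weights:
  weight 0: 1 codewords.
  weight 3: 3 codewords.
  weight 4: 4 codewords.
  weight 5: 4 codewords.
  weight 6: 2 codewords.
  weight 7: 1 codewords.
  weight 8: 1 codewords.
Minimum distance d = smallest w > 0 with A_w > 0 = 3.
Sanity: Σ A_w = 16 = 2^4 = 16 ✓.


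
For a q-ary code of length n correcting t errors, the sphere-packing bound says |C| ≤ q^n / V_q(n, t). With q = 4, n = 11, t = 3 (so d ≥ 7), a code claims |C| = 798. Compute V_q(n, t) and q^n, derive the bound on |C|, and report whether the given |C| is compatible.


V_q(n, t) = 4984, q^n = 4194304, Hamming bound = 841, |C| = 798 ≤ bound (satisfied).

Step 1: Compute V_q(n, t) = Σ_{j=0}^3 C(n, j) (q−1)^j.
  j = 0: C(11,0)·(3)^0 = 1·1 = 1.
  j = 1: C(11,1)·(3)^1 = 11·3 = 33.
  j = 2: C(11,2)·(3)^2 = 55·9 = 495.
  j = 3: C(11,3)·(3)^3 = 165·27 = 4455.
  V_q(n, t) = 1 + 33 + 495 + 4455 = 4984.
Step 2: q^n = 4^11 = 4194304.
Step 3: Hamming bound ⌊q^n / V_q(n,t)⌋ = ⌊4194304/4984⌋ = 841.
Step 4: Compare |C| = 798 to 841: satisfied.
The claimed |C| lies below the Hamming bound.


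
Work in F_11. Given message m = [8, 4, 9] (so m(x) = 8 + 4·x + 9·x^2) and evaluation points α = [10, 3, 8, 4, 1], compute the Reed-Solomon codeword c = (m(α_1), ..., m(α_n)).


c = [2, 2, 0, 3, 10]

Message polynomial: m(x) = 8 + 4·x + 9·x^2 (mod 11).
For each evaluation point α_i, compute m(α_i) mod 11:
  α_1 = 10: Horner steps 9 → 6 → 2, so m(10) = 2.
  α_2 = 3: Horner steps 9 → 9 → 2, so m(3) = 2.
  α_3 = 8: Horner steps 9 → 10 → 0, so m(8) = 0.
  α_4 = 4: Horner steps 9 → 7 → 3, so m(4) = 3.
  α_5 = 1: Horner steps 9 → 2 → 10, so m(1) = 10.
Codeword c = [2, 2, 0, 3, 10] ∈ F_11^5.


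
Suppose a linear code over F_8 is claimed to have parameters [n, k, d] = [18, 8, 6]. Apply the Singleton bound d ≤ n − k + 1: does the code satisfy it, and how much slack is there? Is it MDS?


Singleton RHS = n − k + 1 = 11, slack = 5, bound satisfied, not MDS.

Singleton bound: d ≤ n − k + 1.
Here n = 18, k = 8, so n − k + 1 = 11.
Given d = 6, check d ≤ 11: YES.
Slack = (n − k + 1) − d = 5.
The code is NOT MDS (slack = 5 > 0).
Description: the claimed parameters are [18, 8, 6]_8; such a code would be non-MDS.


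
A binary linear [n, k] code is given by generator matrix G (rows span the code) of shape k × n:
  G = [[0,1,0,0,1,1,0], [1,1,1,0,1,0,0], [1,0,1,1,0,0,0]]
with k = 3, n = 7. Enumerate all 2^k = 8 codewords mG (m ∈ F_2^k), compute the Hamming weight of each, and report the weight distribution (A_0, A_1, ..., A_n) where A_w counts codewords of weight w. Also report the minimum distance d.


Weight distribution: A_0 = 1, A_2 = 1, A_3 = 4, A_4 = 1, A_6 = 1. Minimum distance d = 2.

Enumerate all 2^3 = 8 messages m ∈ F_2^3.
For each, compute codeword c = mG in F_2^7, then tally its weight.
  m = 000 → c = 0000000, weight = 0.
  m = 100 → c = 0100110, weight = 3.
  m = 010 → c = 1110100, weight = 4.
  m = 110 → c = 1010010, weight = 3.
  m = 001 → c = 1011000, weight = 3.
  m = 101 → c = 1111110, weight = 6.
  m = 011 → c = 0101100, weight = 3.
  m = 111 → c = 0001010, weight = 2.
Tally weights:
  weight 0: 1 codewords.
  weight 2: 1 codewords.
  weight 3: 4 codewords.
  weight 4: 1 codewords.
  weight 6: 1 codewords.
Minimum distance d = smallest w > 0 with A_w > 0 = 2.
Sanity: Σ A_w = 8 = 2^3 = 8 ✓.


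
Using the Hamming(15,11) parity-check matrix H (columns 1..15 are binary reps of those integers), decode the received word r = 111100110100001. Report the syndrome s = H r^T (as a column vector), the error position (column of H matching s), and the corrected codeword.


s = (1, 1, 1, 0)^T, error position = 14, corrected codeword c = 111100110100011

Compute s = H r^T mod 2 one row at a time:
  s_1 = 1 + 0 + 1 + 0 + 0 + 0 + 0 + 1 = 3 ≡ 1 (mod 2).
  s_2 = 1 + 0 + 0 + 1 + 0 + 0 + 0 + 1 = 3 ≡ 1 (mod 2).
  s_3 = 1 + 1 + 0 + 1 + 1 + 0 + 0 + 1 = 5 ≡ 1 (mod 2).
  s_4 = 1 + 1 + 0 + 1 + 0 + 0 + 0 + 1 = 4 ≡ 0 (mod 2).
s = (1, 1, 1, 0)^T — this equals column 14 of H (binary 1110), so error is at position 14.
Correct: flip bit 14 of r = 111100110100001 to get c = 111100110100011.


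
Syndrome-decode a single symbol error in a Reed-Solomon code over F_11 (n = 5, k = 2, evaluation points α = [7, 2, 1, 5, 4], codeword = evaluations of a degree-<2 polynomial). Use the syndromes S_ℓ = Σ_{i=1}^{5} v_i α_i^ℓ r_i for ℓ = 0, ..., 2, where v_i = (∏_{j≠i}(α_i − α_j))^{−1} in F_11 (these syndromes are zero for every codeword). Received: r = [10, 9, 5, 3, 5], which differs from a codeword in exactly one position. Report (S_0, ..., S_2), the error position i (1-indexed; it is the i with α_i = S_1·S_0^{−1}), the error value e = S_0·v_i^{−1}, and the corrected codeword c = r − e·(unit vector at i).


S = (10, 10, 10), error at position 3, error magnitude e = 5, c = [10, 9, 0, 3, 5].

Step 1: column multipliers v_i = (∏_{j≠i}(α_i − α_j))^{−1} mod 11.
  i = 1 (α = 7): (7−2)(7−1)(7−5)(7−4) = 5·6·2·3 = 180 ≡ 4, so v_1 = 4^{−1} = 3 (mod 11).
  i = 2 (α = 2): (2−7)(2−1)(2−5)(2−4) = (−5)·1·(−3)·(−2) = −30 ≡ 3, so v_2 = 3^{−1} = 4 (mod 11).
  i = 3 (α = 1): (1−7)(1−2)(1−5)(1−4) = (−6)·(−1)·(−4)·(−3) = 72 ≡ 6, so v_3 = 6^{−1} = 2 (mod 11).
  i = 4 (α = 5): (5−7)(5−2)(5−1)(5−4) = (−2)·3·4·1 = −24 ≡ 9, so v_4 = 9^{−1} = 5 (mod 11).
  i = 5 (α = 4): (4−7)(4−2)(4−1)(4−5) = (−3)·2·3·(−1) = 18 ≡ 7, so v_5 = 7^{−1} = 8 (mod 11).
  v = [3, 4, 2, 5, 8].
Step 2: syndromes of r = [10, 9, 5, 3, 5] (all sums mod 11).
  S_0 = Σ v_i r_i = 3·10 + 4·9 + 2·5 + 5·3 + 8·5 = 131 ≡ 10.
  S_1 = Σ v_i α_i r_i = 3·7·10 + 4·2·9 + 2·1·5 + 5·5·3 + 8·4·5 = 527 ≡ 10.
  α_i^2 mod 11 = [5, 4, 1, 3, 5].
  S_2 = Σ v_i α_i^2 r_i = 3·5·10 + 4·4·9 + 2·1·5 + 5·3·3 + 8·5·5 = 549 ≡ 10.
  S = (10, 10, 10) ≠ 0, so r is not a codeword (an error is present).
Step 3: locate the error. For a single error e at position i, S_ℓ = v_i·e·α_i^ℓ, so α_err = S_1/S_0.
  S_0^{−1} = 10^{−1} = 10 (mod 11), so α_err = 10·10 = 100 ≡ 1 = α_3. Error position i = 3.
  Consistency check: S_2/S_1 = 10·10 = 100 ≡ 1 = α_err ✓ (single-error assumption holds).
Step 4: error magnitude e = S_0/v_3 = S_0·∏_{j≠3}(α_3 − α_j) = 10·6 = 60 ≡ 5 (mod 11).
Step 5: correct position 3: c_3 = r_3 − e = 5 − 5 ≡ 0 (mod 11). Hence c = [10, 9, 0, 3, 5].
  Check: interpolating c through the α_i gives m(x) = 2 + 9·x (degree < 2) with m(α_i) = c_i for every i, so c is indeed a codeword.


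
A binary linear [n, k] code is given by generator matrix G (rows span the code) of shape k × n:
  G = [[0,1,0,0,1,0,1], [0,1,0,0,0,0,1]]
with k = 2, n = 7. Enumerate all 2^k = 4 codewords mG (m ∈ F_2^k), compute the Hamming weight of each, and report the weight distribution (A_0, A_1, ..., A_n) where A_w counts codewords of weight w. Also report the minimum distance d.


Weight distribution: A_0 = 1, A_1 = 1, A_2 = 1, A_3 = 1. Minimum distance d = 1.

Enumerate all 2^2 = 4 messages m ∈ F_2^2.
For each, compute codeword c = mG in F_2^7, then tally its weight.
  m = 00 → c = 0000000, weight = 0.
  m = 10 → c = 0100101, weight = 3.
  m = 01 → c = 0100001, weight = 2.
  m = 11 → c = 0000100, weight = 1.
Tally weights:
  weight 0: 1 codewords.
  weight 1: 1 codewords.
  weight 2: 1 codewords.
  weight 3: 1 codewords.
Minimum distance d = smallest w > 0 with A_w > 0 = 1.
Sanity: Σ A_w = 4 = 2^2 = 4 ✓.


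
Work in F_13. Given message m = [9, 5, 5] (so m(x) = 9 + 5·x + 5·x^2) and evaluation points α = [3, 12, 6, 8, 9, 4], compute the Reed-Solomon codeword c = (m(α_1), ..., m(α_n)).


c = [4, 9, 11, 5, 4, 5]

Message polynomial: m(x) = 9 + 5·x + 5·x^2 (mod 13).
For each evaluation point α_i, compute m(α_i) mod 13:
  α_1 = 3: Horner steps 5 → 7 → 4, so m(3) = 4.
  α_2 = 12: Horner steps 5 → 0 → 9, so m(12) = 9.
  α_3 = 6: Horner steps 5 → 9 → 11, so m(6) = 11.
  α_4 = 8: Horner steps 5 → 6 → 5, so m(8) = 5.
  α_5 = 9: Horner steps 5 → 11 → 4, so m(9) = 4.
  α_6 = 4: Horner steps 5 → 12 → 5, so m(4) = 5.
Codeword c = [4, 9, 11, 5, 4, 5] ∈ F_13^6.


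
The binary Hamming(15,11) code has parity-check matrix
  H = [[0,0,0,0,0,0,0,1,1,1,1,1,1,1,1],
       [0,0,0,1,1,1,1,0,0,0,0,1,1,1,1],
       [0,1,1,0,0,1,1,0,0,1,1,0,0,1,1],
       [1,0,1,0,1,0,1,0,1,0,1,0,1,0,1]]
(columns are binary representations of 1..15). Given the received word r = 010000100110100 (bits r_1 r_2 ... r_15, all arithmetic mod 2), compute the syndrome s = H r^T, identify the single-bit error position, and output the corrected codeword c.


s = (1, 0, 0, 1)^T, error position = 9, corrected codeword c = 010000101110100

Compute s = H r^T mod 2 one row at a time:
  s_1 = 0 + 0 + 1 + 1 + 0 + 1 + 0 + 0 = 3 ≡ 1 (mod 2).
  s_2 = 0 + 0 + 0 + 1 + 0 + 1 + 0 + 0 = 2 ≡ 0 (mod 2).
  s_3 = 1 + 0 + 0 + 1 + 1 + 1 + 0 + 0 = 4 ≡ 0 (mod 2).
  s_4 = 0 + 0 + 0 + 1 + 0 + 1 + 1 + 0 = 3 ≡ 1 (mod 2).
s = (1, 0, 0, 1)^T — this equals column 9 of H (binary 1001), so error is at position 9.
Correct: flip bit 9 of r = 010000100110100 to get c = 010000101110100.


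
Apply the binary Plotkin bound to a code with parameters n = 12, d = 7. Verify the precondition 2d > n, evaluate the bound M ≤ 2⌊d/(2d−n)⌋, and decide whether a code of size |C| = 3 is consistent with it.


Plotkin bound M ≤ 6; given |C| = 3 ≤ bound (satisfied).

Check applicability: 2d = 14, n = 12.
2d − n = 2 > 0, so Plotkin applies.
Compute d/(2d−n) = 7/2 ≈ 3.5000.
⌊d/(2d−n)⌋ = 3.
Plotkin bound: M ≤ 2·3 = 6.
Given |C| = 3, check: satisfied.
This |C| is below the Plotkin bound.


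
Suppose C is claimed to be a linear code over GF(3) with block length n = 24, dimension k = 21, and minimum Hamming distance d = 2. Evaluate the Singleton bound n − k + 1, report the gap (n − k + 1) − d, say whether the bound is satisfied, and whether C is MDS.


Singleton RHS = n − k + 1 = 4, slack = 2, bound satisfied, not MDS.

Singleton bound: d ≤ n − k + 1.
Here n = 24, k = 21, so n − k + 1 = 4.
Given d = 2, check d ≤ 4: YES.
Slack = (n − k + 1) − d = 2.
The code is NOT MDS (slack = 2 > 0).
Description: the claimed parameters are [24, 21, 2]_3; such a code would be non-MDS.


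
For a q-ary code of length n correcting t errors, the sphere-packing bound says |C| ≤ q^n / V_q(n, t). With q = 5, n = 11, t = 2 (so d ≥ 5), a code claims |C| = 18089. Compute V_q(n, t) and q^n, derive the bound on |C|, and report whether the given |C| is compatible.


V_q(n, t) = 925, q^n = 48828125, Hamming bound = 52787, |C| = 18089 ≤ bound (satisfied).

Step 1: Compute V_q(n, t) = Σ_{j=0}^2 C(n, j) (q−1)^j.
  j = 0: C(11,0)·(4)^0 = 1·1 = 1.
  j = 1: C(11,1)·(4)^1 = 11·4 = 44.
  j = 2: C(11,2)·(4)^2 = 55·16 = 880.
  V_q(n, t) = 1 + 44 + 880 = 925.
Step 2: q^n = 5^11 = 48828125.
Step 3: Hamming bound ⌊q^n / V_q(n,t)⌋ = ⌊48828125/925⌋ = 52787.
Step 4: Compare |C| = 18089 to 52787: satisfied.
The claimed |C| lies below the Hamming bound.


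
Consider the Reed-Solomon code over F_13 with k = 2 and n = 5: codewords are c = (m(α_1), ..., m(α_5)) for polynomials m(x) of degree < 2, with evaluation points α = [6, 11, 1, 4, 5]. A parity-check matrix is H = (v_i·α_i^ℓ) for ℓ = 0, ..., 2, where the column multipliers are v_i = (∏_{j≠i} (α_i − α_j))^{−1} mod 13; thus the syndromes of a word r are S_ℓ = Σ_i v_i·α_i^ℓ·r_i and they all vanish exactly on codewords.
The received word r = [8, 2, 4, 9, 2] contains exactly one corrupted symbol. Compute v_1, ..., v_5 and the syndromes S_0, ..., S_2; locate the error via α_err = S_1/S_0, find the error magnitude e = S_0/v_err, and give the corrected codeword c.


S = (6, 1, 11), error at position 2, error magnitude e = 3, c = [8, 12, 4, 9, 2].

Step 1: column multipliers v_i = (∏_{j≠i}(α_i − α_j))^{−1} mod 13.
  i = 1 (α = 6): (6−11)(6−1)(6−4)(6−5) = (−5)·5·2·1 = −50 ≡ 2, so v_1 = 2^{−1} = 7 (mod 13).
  i = 2 (α = 11): (11−6)(11−1)(11−4)(11−5) = 5·10·7·6 = 2100 ≡ 7, so v_2 = 7^{−1} = 2 (mod 13).
  i = 3 (α = 1): (1−6)(1−11)(1−4)(1−5) = (−5)·(−10)·(−3)·(−4) = 600 ≡ 2, so v_3 = 2^{−1} = 7 (mod 13).
  i = 4 (α = 4): (4−6)(4−11)(4−1)(4−5) = (−2)·(−7)·3·(−1) = −42 ≡ 10, so v_4 = 10^{−1} = 4 (mod 13).
  i = 5 (α = 5): (5−6)(5−11)(5−1)(5−4) = (−1)·(−6)·4·1 = 24 ≡ 11, so v_5 = 11^{−1} = 6 (mod 13).
  v = [7, 2, 7, 4, 6].
Step 2: syndromes of r = [8, 2, 4, 9, 2] (all sums mod 13).
  S_0 = Σ v_i r_i = 7·8 + 2·2 + 7·4 + 4·9 + 6·2 = 136 ≡ 6.
  S_1 = Σ v_i α_i r_i = 7·6·8 + 2·11·2 + 7·1·4 + 4·4·9 + 6·5·2 = 612 ≡ 1.
  α_i^2 mod 13 = [10, 4, 1, 3, 12].
  S_2 = Σ v_i α_i^2 r_i = 7·10·8 + 2·4·2 + 7·1·4 + 4·3·9 + 6·12·2 = 856 ≡ 11.
  S = (6, 1, 11) ≠ 0, so r is not a codeword (an error is present).
Step 3: locate the error. For a single error e at position i, S_ℓ = v_i·e·α_i^ℓ, so α_err = S_1/S_0.
  S_0^{−1} = 6^{−1} = 11 (mod 13), so α_err = 1·11 = 11 ≡ 11 = α_2. Error position i = 2.
  Consistency check: S_2/S_1 = 11·1 = 11 ≡ 11 = α_err ✓ (single-error assumption holds).
Step 4: error magnitude e = S_0/v_2 = S_0·∏_{j≠2}(α_2 − α_j) = 6·7 = 42 ≡ 3 (mod 13).
Step 5: correct position 2: c_2 = r_2 − e = 2 − 3 ≡ 12 (mod 13). Hence c = [8, 12, 4, 9, 2].
  Check: interpolating c through the α_i gives m(x) = 11 + 6·x (degree < 2) with m(α_i) = c_i for every i, so c is indeed a codeword.


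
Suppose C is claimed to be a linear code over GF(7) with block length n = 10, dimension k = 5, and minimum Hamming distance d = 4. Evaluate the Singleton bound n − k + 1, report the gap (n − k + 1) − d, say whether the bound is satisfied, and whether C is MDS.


Singleton RHS = n − k + 1 = 6, slack = 2, bound satisfied, not MDS.

Singleton bound: d ≤ n − k + 1.
Here n = 10, k = 5, so n − k + 1 = 6.
Given d = 4, check d ≤ 6: YES.
Slack = (n − k + 1) − d = 2.
The code is NOT MDS (slack = 2 > 0).
Description: the claimed parameters are [10, 5, 4]_7; such a code would be non-MDS.


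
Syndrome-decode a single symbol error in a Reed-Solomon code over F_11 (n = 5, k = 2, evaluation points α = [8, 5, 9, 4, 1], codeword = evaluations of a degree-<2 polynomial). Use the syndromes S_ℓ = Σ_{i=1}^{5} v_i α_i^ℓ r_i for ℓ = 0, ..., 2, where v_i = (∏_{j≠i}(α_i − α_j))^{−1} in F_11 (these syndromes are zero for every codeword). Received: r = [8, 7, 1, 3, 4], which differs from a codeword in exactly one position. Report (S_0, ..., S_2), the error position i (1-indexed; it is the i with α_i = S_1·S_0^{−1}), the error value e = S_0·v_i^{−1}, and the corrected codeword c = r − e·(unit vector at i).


S = (2, 2, 2), error at position 5, error magnitude e = 2, c = [8, 7, 1, 3, 2].

Step 1: column multipliers v_i = (∏_{j≠i}(α_i − α_j))^{−1} mod 11.
  i = 1 (α = 8): (8−5)(8−9)(8−4)(8−1) = 3·(−1)·4·7 = −84 ≡ 4, so v_1 = 4^{−1} = 3 (mod 11).
  i = 2 (α = 5): (5−8)(5−9)(5−4)(5−1) = (−3)·(−4)·1·4 = 48 ≡ 4, so v_2 = 4^{−1} = 3 (mod 11).
  i = 3 (α = 9): (9−8)(9−5)(9−4)(9−1) = 1·4·5·8 = 160 ≡ 6, so v_3 = 6^{−1} = 2 (mod 11).
  i = 4 (α = 4): (4−8)(4−5)(4−9)(4−1) = (−4)·(−1)·(−5)·3 = −60 ≡ 6, so v_4 = 6^{−1} = 2 (mod 11).
  i = 5 (α = 1): (1−8)(1−5)(1−9)(1−4) = (−7)·(−4)·(−8)·(−3) = 672 ≡ 1, so v_5 = 1^{−1} = 1 (mod 11).
  v = [3, 3, 2, 2, 1].
Step 2: syndromes of r = [8, 7, 1, 3, 4] (all sums mod 11).
  S_0 = Σ v_i r_i = 3·8 + 3·7 + 2·1 + 2·3 + 1·4 = 57 ≡ 2.
  S_1 = Σ v_i α_i r_i = 3·8·8 + 3·5·7 + 2·9·1 + 2·4·3 + 1·1·4 = 343 ≡ 2.
  α_i^2 mod 11 = [9, 3, 4, 5, 1].
  S_2 = Σ v_i α_i^2 r_i = 3·9·8 + 3·3·7 + 2·4·1 + 2·5·3 + 1·1·4 = 321 ≡ 2.
  S = (2, 2, 2) ≠ 0, so r is not a codeword (an error is present).
Step 3: locate the error. For a single error e at position i, S_ℓ = v_i·e·α_i^ℓ, so α_err = S_1/S_0.
  S_0^{−1} = 2^{−1} = 6 (mod 11), so α_err = 2·6 = 12 ≡ 1 = α_5. Error position i = 5.
  Consistency check: S_2/S_1 = 2·6 = 12 ≡ 1 = α_err ✓ (single-error assumption holds).
Step 4: error magnitude e = S_0/v_5 = S_0·∏_{j≠5}(α_5 − α_j) = 2·1 = 2 ≡ 2 (mod 11).
Step 5: correct position 5: c_5 = r_5 − e = 4 − 2 ≡ 2 (mod 11). Hence c = [8, 7, 1, 3, 2].
  Check: interpolating c through the α_i gives m(x) = 9 + 4·x (degree < 2) with m(α_i) = c_i for every i, so c is indeed a codeword.


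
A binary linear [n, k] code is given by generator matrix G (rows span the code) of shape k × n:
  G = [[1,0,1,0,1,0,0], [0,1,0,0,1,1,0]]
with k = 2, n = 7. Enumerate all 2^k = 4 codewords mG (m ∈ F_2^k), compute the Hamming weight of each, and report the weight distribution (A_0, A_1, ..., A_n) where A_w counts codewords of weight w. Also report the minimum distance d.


Weight distribution: A_0 = 1, A_3 = 2, A_4 = 1. Minimum distance d = 3.

Enumerate all 2^2 = 4 messages m ∈ F_2^2.
For each, compute codeword c = mG in F_2^7, then tally its weight.
  m = 00 → c = 0000000, weight = 0.
  m = 10 → c = 1010100, weight = 3.
  m = 01 → c = 0100110, weight = 3.
  m = 11 → c = 1110010, weight = 4.
Tally weights:
  weight 0: 1 codewords.
  weight 3: 2 codewords.
  weight 4: 1 codewords.
Minimum distance d = smallest w > 0 with A_w > 0 = 3.
Sanity: Σ A_w = 4 = 2^2 = 4 ✓.


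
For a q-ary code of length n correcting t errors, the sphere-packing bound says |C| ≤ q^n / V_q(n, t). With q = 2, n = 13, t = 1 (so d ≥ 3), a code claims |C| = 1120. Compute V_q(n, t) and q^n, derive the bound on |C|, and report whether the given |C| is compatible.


V_q(n, t) = 14, q^n = 8192, Hamming bound = 585, |C| = 1120 > bound (violated).

Step 1: Compute V_q(n, t) = Σ_{j=0}^1 C(n, j) (q−1)^j.
  j = 0: C(13,0)·(1)^0 = 1·1 = 1.
  j = 1: C(13,1)·(1)^1 = 13·1 = 13.
  V_q(n, t) = 1 + 13 = 14.
Step 2: q^n = 2^13 = 8192.
Step 3: Hamming bound ⌊q^n / V_q(n,t)⌋ = ⌊8192/14⌋ = 585.
Step 4: Compare |C| = 1120 to 585: violated.
The claimed |C| lies above the Hamming bound, so no 2-ary code of length 13 with d ≥ 3 can have 1120 codewords.


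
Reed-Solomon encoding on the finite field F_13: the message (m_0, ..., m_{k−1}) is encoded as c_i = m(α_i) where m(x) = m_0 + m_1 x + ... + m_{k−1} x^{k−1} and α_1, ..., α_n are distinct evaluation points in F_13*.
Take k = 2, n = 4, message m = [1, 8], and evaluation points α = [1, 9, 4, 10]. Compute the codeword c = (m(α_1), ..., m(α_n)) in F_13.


c = [9, 8, 7, 3]

Message polynomial: m(x) = 1 + 8·x (mod 13).
For each evaluation point α_i, compute m(α_i) mod 13:
  α_1 = 1: Horner steps 8 → 9, so m(1) = 9.
  α_2 = 9: Horner steps 8 → 8, so m(9) = 8.
  α_3 = 4: Horner steps 8 → 7, so m(4) = 7.
  α_4 = 10: Horner steps 8 → 3, so m(10) = 3.
Codeword c = [9, 8, 7, 3] ∈ F_13^4.


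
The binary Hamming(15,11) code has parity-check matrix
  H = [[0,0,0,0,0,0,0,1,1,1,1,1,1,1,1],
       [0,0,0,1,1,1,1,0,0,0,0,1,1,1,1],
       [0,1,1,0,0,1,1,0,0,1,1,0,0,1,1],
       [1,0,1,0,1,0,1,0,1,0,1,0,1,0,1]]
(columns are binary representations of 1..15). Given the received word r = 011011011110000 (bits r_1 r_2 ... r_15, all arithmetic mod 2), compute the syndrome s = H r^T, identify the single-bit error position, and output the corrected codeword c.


s = (0, 0, 1, 0)^T, error position = 2, corrected codeword c = 001011011110000

Compute s = H r^T mod 2 one row at a time:
  s_1 = 1 + 1 + 1 + 1 + 0 + 0 + 0 + 0 = 4 ≡ 0 (mod 2).
  s_2 = 0 + 1 + 1 + 0 + 0 + 0 + 0 + 0 = 2 ≡ 0 (mod 2).
  s_3 = 1 + 1 + 1 + 0 + 1 + 1 + 0 + 0 = 5 ≡ 1 (mod 2).
  s_4 = 0 + 1 + 1 + 0 + 1 + 1 + 0 + 0 = 4 ≡ 0 (mod 2).
s = (0, 0, 1, 0)^T — this equals column 2 of H (binary 0010), so error is at position 2.
Correct: flip bit 2 of r = 011011011110000 to get c = 001011011110000.


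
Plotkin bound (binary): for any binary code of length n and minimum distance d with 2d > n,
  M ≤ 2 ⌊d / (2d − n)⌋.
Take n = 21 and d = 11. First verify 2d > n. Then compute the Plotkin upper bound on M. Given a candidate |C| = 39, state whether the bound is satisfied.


Plotkin bound M ≤ 22; given |C| = 39 > bound (violated).

Check applicability: 2d = 22, n = 21.
2d − n = 1 > 0, so Plotkin applies.
Compute d/(2d−n) = 11/1 ≈ 11.0000.
⌊d/(2d−n)⌋ = 11.
Plotkin bound: M ≤ 2·11 = 22.
Given |C| = 39, check: VIOLATED.
This |C| is above the Plotkin bound, so no binary code with n = 21, d = 11 and 39 codewords exists.


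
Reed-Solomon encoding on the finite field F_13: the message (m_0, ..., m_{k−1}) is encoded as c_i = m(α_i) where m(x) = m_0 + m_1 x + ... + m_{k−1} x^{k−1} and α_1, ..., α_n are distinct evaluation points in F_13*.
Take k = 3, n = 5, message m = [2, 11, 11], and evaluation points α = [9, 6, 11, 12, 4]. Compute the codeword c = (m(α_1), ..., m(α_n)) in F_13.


c = [4, 9, 11, 2, 1]

Message polynomial: m(x) = 2 + 11·x + 11·x^2 (mod 13).
For each evaluation point α_i, compute m(α_i) mod 13:
  α_1 = 9: Horner steps 11 → 6 → 4, so m(9) = 4.
  α_2 = 6: Horner steps 11 → 12 → 9, so m(6) = 9.
  α_3 = 11: Horner steps 11 → 2 → 11, so m(11) = 11.
  α_4 = 12: Horner steps 11 → 0 → 2, so m(12) = 2.
  α_5 = 4: Horner steps 11 → 3 → 1, so m(4) = 1.
Codeword c = [4, 9, 11, 2, 1] ∈ F_13^5.


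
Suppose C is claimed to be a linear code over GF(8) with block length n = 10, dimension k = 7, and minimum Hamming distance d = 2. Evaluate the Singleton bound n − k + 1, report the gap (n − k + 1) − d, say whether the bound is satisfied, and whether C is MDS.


Singleton RHS = n − k + 1 = 4, slack = 2, bound satisfied, not MDS.

Singleton bound: d ≤ n − k + 1.
Here n = 10, k = 7, so n − k + 1 = 4.
Given d = 2, check d ≤ 4: YES.
Slack = (n − k + 1) − d = 2.
The code is NOT MDS (slack = 2 > 0).
Description: the claimed parameters are [10, 7, 2]_8; such a code would be non-MDS.


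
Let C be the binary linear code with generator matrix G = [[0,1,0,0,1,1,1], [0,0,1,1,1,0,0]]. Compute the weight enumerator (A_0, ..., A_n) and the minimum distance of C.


Weight distribution: A_0 = 1, A_3 = 1, A_4 = 1, A_5 = 1. Minimum distance d = 3.

Enumerate all 2^2 = 4 messages m ∈ F_2^2.
For each, compute codeword c = mG in F_2^7, then tally its weight.
  m = 00 → c = 0000000, weight = 0.
  m = 10 → c = 0100111, weight = 4.
  m = 01 → c = 0011100, weight = 3.
  m = 11 → c = 0111011, weight = 5.
Tally weights:
  weight 0: 1 codewords.
  weight 3: 1 codewords.
  weight 4: 1 codewords.
  weight 5: 1 codewords.
Minimum distance d = smallest w > 0 with A_w > 0 = 3.
Sanity: Σ A_w = 4 = 2^2 = 4 ✓.


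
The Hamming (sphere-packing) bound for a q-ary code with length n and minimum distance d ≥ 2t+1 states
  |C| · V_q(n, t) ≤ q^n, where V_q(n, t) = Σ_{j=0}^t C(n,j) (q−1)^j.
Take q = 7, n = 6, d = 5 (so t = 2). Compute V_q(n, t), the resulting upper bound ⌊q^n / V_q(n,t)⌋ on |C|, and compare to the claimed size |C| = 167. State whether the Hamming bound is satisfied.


V_q(n, t) = 577, q^n = 117649, Hamming bound = 203, |C| = 167 ≤ bound (satisfied).

Step 1: Compute V_q(n, t) = Σ_{j=0}^2 C(n, j) (q−1)^j.
  j = 0: C(6,0)·(6)^0 = 1·1 = 1.
  j = 1: C(6,1)·(6)^1 = 6·6 = 36.
  j = 2: C(6,2)·(6)^2 = 15·36 = 540.
  V_q(n, t) = 1 + 36 + 540 = 577.
Step 2: q^n = 7^6 = 117649.
Step 3: Hamming bound ⌊q^n / V_q(n,t)⌋ = ⌊117649/577⌋ = 203.
Step 4: Compare |C| = 167 to 203: satisfied.
The claimed |C| lies below the Hamming bound.


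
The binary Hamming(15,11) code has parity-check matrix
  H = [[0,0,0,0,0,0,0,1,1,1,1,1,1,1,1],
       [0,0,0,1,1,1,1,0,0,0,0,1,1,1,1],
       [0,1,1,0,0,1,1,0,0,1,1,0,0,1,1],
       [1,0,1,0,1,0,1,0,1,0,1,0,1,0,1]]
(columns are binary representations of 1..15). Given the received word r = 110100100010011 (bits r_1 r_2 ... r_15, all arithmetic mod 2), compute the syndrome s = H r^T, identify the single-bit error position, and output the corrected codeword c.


s = (1, 0, 1, 0)^T, error position = 10, corrected codeword c = 110100100110011

Compute s = H r^T mod 2 one row at a time:
  s_1 = 0 + 0 + 0 + 1 + 0 + 0 + 1 + 1 = 3 ≡ 1 (mod 2).
  s_2 = 1 + 0 + 0 + 1 + 0 + 0 + 1 + 1 = 4 ≡ 0 (mod 2).
  s_3 = 1 + 0 + 0 + 1 + 0 + 1 + 1 + 1 = 5 ≡ 1 (mod 2).
  s_4 = 1 + 0 + 0 + 1 + 0 + 1 + 0 + 1 = 4 ≡ 0 (mod 2).
s = (1, 0, 1, 0)^T — this equals column 10 of H (binary 1010), so error is at position 10.
Correct: flip bit 10 of r = 110100100010011 to get c = 110100100110011.


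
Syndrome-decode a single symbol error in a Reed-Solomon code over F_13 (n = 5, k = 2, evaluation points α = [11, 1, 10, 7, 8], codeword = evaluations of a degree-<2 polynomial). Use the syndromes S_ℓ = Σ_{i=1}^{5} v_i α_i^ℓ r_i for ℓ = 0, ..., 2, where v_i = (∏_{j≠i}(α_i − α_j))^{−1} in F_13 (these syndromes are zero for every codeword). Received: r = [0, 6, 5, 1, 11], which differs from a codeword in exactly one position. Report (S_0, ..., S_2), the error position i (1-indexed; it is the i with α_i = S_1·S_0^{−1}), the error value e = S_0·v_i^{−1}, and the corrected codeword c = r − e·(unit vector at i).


S = (8, 10, 6), error at position 1, error magnitude e = 11, c = [2, 6, 5, 1, 11].

Step 1: column multipliers v_i = (∏_{j≠i}(α_i − α_j))^{−1} mod 13.
  i = 1 (α = 11): (11−1)(11−10)(11−7)(11−8) = 10·1·4·3 = 120 ≡ 3, so v_1 = 3^{−1} = 9 (mod 13).
  i = 2 (α = 1): (1−11)(1−10)(1−7)(1−8) = (−10)·(−9)·(−6)·(−7) = 3780 ≡ 10, so v_2 = 10^{−1} = 4 (mod 13).
  i = 3 (α = 10): (10−11)(10−1)(10−7)(10−8) = (−1)·9·3·2 = −54 ≡ 11, so v_3 = 11^{−1} = 6 (mod 13).
  i = 4 (α = 7): (7−11)(7−1)(7−10)(7−8) = (−4)·6·(−3)·(−1) = −72 ≡ 6, so v_4 = 6^{−1} = 11 (mod 13).
  i = 5 (α = 8): (8−11)(8−1)(8−10)(8−7) = (−3)·7·(−2)·1 = 42 ≡ 3, so v_5 = 3^{−1} = 9 (mod 13).
  v = [9, 4, 6, 11, 9].
Step 2: syndromes of r = [0, 6, 5, 1, 11] (all sums mod 13).
  S_0 = Σ v_i r_i = 9·0 + 4·6 + 6·5 + 11·1 + 9·11 = 164 ≡ 8.
  S_1 = Σ v_i α_i r_i = 9·11·0 + 4·1·6 + 6·10·5 + 11·7·1 + 9·8·11 = 1193 ≡ 10.
  α_i^2 mod 13 = [4, 1, 9, 10, 12].
  S_2 = Σ v_i α_i^2 r_i = 9·4·0 + 4·1·6 + 6·9·5 + 11·10·1 + 9·12·11 = 1592 ≡ 6.
  S = (8, 10, 6) ≠ 0, so r is not a codeword (an error is present).
Step 3: locate the error. For a single error e at position i, S_ℓ = v_i·e·α_i^ℓ, so α_err = S_1/S_0.
  S_0^{−1} = 8^{−1} = 5 (mod 13), so α_err = 10·5 = 50 ≡ 11 = α_1. Error position i = 1.
  Consistency check: S_2/S_1 = 6·4 = 24 ≡ 11 = α_err ✓ (single-error assumption holds).
Step 4: error magnitude e = S_0/v_1 = S_0·∏_{j≠1}(α_1 − α_j) = 8·3 = 24 ≡ 11 (mod 13).
Step 5: correct position 1: c_1 = r_1 − e = 0 − 11 ≡ 2 (mod 13). Hence c = [2, 6, 5, 1, 11].
  Check: interpolating c through the α_i gives m(x) = 9 + 10·x (degree < 2) with m(α_i) = c_i for every i, so c is indeed a codeword.
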